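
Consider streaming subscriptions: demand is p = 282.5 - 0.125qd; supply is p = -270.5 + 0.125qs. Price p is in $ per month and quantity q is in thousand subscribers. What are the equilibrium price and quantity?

Inverting to quantity form: qd = 2260 - 8p and qs = 2164 + 8p.
Set qd = qs: 2260 - 8p = 2164 + 8p, so 96 = 16p and p* = 6.
Then q* = 2260 - 8(6) = 2212.

p* = 6, q* = 2212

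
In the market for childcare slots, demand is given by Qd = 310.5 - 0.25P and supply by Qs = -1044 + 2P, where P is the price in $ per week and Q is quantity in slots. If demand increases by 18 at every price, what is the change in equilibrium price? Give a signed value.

Set Qd = Qs: 310.5 - 0.25P = -1044 + 2P, so 1354.5 = 2.25P and P* = 602.
From the demand curve, Q* = 310.5 - 0.25(602) = 160.
After the shift, demand is Qd = 328.5 - 0.25P.
Re-solving, 2.25P = 1372.5 gives P = 610 and Q = 176.
ΔP = 610 - 602 = 8.

ΔP = 8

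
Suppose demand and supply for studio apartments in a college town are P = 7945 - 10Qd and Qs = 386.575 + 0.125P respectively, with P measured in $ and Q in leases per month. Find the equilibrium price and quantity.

Inverting to quantity form: Qd = 794.5 - 0.1P.
Equating demand and supply, 794.5 - 0.1P = 386.575 + 0.125P gives 0.225P = 407.925, so P* = 1813.
Plugging P* into demand: Q* = 794.5 - 0.1(1813) = 613.2.

P* = 1813, Q* = 613.2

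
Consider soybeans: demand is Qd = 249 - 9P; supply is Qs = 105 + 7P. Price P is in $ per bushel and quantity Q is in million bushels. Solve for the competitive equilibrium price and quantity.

Equating demand and supply, 249 - 9P = 105 + 7P gives 16P = 144, so P* = 9.
From the demand curve, Q* = 249 - 9(9) = 168.

P* = 9, Q* = 168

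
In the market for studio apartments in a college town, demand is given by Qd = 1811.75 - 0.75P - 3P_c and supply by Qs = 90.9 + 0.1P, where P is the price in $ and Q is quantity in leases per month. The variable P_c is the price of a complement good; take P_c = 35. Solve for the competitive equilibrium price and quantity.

P* = 1901, Q* = 281

With P_c = 35, demand is Qd = 1706.75 - 0.75P.
Set Qd = Qs: 1706.75 - 0.75P = 90.9 + 0.1P, so 1615.85 = 0.85P and P* = 1901.
Plugging P* into demand: Q* = 1706.75 - 0.75(1901) = 281.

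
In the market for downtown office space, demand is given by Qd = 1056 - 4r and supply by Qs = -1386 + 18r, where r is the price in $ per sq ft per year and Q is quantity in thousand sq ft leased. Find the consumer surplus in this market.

Set Qd = Qs: 1056 - 4r = -1386 + 18r, so 2442 = 22r and r* = 111.
Then Q* = 1056 - 4(111) = 612.
Demand choke price (Qd = 0): r = 1056/4 = 264. Consumer surplus = ½ × (264 - 111) × 612 = 46818.

Consumer surplus = 46818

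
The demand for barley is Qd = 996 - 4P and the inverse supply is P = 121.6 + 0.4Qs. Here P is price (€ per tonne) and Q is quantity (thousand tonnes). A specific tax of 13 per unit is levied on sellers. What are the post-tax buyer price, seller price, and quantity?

Inverting to quantity form: Qs = -304 + 2.5P.
With a tax of 13 on sellers, they supply based on the net price P_s = P_b - 13, so Qs = -336.5 + 2.5P_b.
Market clearing requires 996 - 4P_b = -336.5 + 2.5P_b; hence 1332.5 = 6.5P_b and P_b = 205.
Then P_s = 205 - 13 = 192 and Q = 996 - 4(205) = 176.

P_b = 205, P_s = 192, Q = 176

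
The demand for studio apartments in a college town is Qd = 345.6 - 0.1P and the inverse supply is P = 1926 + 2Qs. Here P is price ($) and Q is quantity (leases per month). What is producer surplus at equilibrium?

Producer surplus = 16256.25

Solving each curve for Q: Qs = -963 + 0.5P.
Set Qd = Qs: 345.6 - 0.1P = -963 + 0.5P, so 1308.6 = 0.6P and P* = 2181.
From the demand curve, Q* = 345.6 - 0.1(2181) = 127.5.
Supply choke price (Qs = 0): P = 1926. Producer surplus = ½ × (2181 - 1926) × 127.5 = 16256.25.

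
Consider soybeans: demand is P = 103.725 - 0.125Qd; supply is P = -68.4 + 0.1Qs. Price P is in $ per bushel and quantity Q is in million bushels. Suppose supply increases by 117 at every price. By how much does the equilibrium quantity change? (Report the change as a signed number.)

Solving each curve for Q: Qd = 829.8 - 8P and Qs = 684 + 10P.
The market clears where 829.8 - 8P = 684 + 10P. Rearranging, 18P = 145.8, hence P* = 8.1.
Then Q* = 829.8 - 8(8.1) = 765.
After the shift, supply is Qs = 801 + 10P.
New equilibrium: 28.8 = 18P, so P = 1.6 and Q = 817.
ΔQ = 817 - 765 = 52.

ΔQ = 52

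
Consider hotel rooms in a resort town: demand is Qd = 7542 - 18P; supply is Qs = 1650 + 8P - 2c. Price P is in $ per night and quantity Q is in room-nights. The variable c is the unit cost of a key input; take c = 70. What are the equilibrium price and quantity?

P* = 232, Q* = 3366

With c = 70, supply is Qs = 1510 + 8P.
The market clears where 7542 - 18P = 1510 + 8P. Rearranging, 26P = 6032, hence P* = 232.
Plugging P* into demand: Q* = 7542 - 18(232) = 3366.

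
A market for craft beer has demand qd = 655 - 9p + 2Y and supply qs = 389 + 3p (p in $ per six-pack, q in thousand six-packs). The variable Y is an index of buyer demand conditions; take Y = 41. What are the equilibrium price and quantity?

p* = 29, q* = 476

With Y = 41, demand is qd = 737 - 9p.
At equilibrium qd = qs, so 737 - 9p = 389 + 3p; collecting terms, 348 = 12p and p* = 29.
Plugging p* into demand: q* = 737 - 9(29) = 476.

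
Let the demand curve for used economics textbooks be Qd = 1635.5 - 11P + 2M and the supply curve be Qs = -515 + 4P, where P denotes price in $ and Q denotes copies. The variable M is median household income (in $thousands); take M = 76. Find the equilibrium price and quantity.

With M = 76, demand is Qd = 1787.5 - 11P.
The market clears where 1787.5 - 11P = -515 + 4P. Rearranging, 15P = 2302.5, hence P* = 153.5.
From the demand curve, Q* = 1787.5 - 11(153.5) = 99.

P* = 153.5, Q* = 99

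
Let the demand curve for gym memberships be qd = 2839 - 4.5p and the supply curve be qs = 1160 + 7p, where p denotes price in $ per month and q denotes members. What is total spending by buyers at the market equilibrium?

At equilibrium qd = qs, so 2839 - 4.5p = 1160 + 7p; collecting terms, 1679 = 11.5p and p* = 146.
Then q* = 2839 - 4.5(146) = 2182.
Total spending by buyers = p* × q* = 146 × 2182 = 318572.

Total spending by buyers = 318572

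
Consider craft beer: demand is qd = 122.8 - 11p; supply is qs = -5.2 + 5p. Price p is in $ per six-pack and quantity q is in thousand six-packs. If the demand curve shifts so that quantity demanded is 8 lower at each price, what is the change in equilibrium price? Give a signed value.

Set qd = qs: 122.8 - 11p = -5.2 + 5p, so 128 = 16p and p* = 8.
From the demand curve, q* = 122.8 - 11(8) = 34.8.
After the shift, demand is qd = 114.8 - 11p.
The new intersection has 120 = 16p, i.e. p = 7.5, q = 32.3.
Δp = 7.5 - 8 = -0.5.

Δp = -0.5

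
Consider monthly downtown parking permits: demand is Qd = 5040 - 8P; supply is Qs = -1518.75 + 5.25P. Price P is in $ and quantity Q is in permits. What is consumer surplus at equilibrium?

Consumer surplus = 72900

Set Qd = Qs: 5040 - 8P = -1518.75 + 5.25P, so 6558.75 = 13.25P and P* = 495.
From the demand curve, Q* = 5040 - 8(495) = 1080.
Demand choke price (Qd = 0): P = 5040/8 = 630. Consumer surplus = ½ × (630 - 495) × 1080 = 72900.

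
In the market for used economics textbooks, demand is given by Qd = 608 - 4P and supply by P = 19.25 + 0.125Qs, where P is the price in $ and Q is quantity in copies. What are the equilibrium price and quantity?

P* = 63.5, Q* = 354

Rewriting in direct form: Qs = -154 + 8P.
At equilibrium Qd = Qs, so 608 - 4P = -154 + 8P; collecting terms, 762 = 12P and P* = 63.5.
From the demand curve, Q* = 608 - 4(63.5) = 354.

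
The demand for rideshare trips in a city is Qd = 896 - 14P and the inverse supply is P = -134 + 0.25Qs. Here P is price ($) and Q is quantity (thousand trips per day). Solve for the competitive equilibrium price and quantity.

P* = 20, Q* = 616

Inverting to quantity form: Qs = 536 + 4P.
At equilibrium Qd = Qs, so 896 - 14P = 536 + 4P; collecting terms, 360 = 18P and P* = 20.
Then Q* = 896 - 14(20) = 616.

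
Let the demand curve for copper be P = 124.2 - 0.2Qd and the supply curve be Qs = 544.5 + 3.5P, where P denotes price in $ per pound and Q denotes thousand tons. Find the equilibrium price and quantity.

P* = 9, Q* = 576

In direct form, Qd = 621 - 5P.
The market clears where 621 - 5P = 544.5 + 3.5P. Rearranging, 8.5P = 76.5, hence P* = 9.
Plugging P* into demand: Q* = 621 - 5(9) = 576.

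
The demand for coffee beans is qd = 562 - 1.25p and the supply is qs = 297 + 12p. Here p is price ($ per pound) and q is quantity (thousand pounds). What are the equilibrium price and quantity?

Set qd = qs: 562 - 1.25p = 297 + 12p, so 265 = 13.25p and p* = 20.
Plugging p* into demand: q* = 562 - 1.25(20) = 537.

p* = 20, q* = 537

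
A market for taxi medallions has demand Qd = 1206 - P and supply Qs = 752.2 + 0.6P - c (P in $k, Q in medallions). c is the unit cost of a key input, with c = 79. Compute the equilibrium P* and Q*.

P* = 333, Q* = 873

With c = 79, supply is Qs = 673.2 + 0.6P.
At equilibrium Qd = Qs, so 1206 - P = 673.2 + 0.6P; collecting terms, 532.8 = 1.6P and P* = 333.
Plugging P* into demand: Q* = 1206 - 333 = 873.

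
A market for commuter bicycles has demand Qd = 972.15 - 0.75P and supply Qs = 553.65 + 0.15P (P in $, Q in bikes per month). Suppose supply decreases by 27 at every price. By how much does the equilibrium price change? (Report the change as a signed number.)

ΔP = 30

Equating demand and supply, 972.15 - 0.75P = 553.65 + 0.15P gives 0.9P = 418.5, so P* = 465.
Substitute back: Q* = 972.15 - 0.75(465) = 623.4.
After the shift, supply is Qs = 526.65 + 0.15P.
The new intersection has 445.5 = 0.9P, i.e. P = 495, Q = 600.9.
ΔP = 495 - 465 = 30.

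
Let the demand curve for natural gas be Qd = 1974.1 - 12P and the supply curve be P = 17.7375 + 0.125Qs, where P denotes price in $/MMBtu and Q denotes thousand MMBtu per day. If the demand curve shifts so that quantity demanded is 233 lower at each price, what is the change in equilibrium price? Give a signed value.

ΔP = -11.65

Solving each curve for Q: Qs = -141.9 + 8P.
Set Qd = Qs: 1974.1 - 12P = -141.9 + 8P, so 2116 = 20P and P* = 105.8.
Then Q* = 1974.1 - 12(105.8) = 704.5.
After the shift, demand is Qd = 1741.1 - 12P.
New equilibrium: 1883 = 20P, so P = 94.15 and Q = 611.3.
ΔP = 94.15 - 105.8 = -11.65.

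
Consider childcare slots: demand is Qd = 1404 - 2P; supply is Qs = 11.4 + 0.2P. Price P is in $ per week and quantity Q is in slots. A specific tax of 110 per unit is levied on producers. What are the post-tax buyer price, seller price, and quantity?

P_b = 643, P_s = 533, Q = 118

With a tax of 110 on producers, they supply based on the net price P_s = P_b - 110, so Qs = -10.6 + 0.2P_b.
Market clearing requires 1404 - 2P_b = -10.6 + 0.2P_b; hence 1414.6 = 2.2P_b and P_b = 643.
So P_s = 533 and the quantity traded is Q = 1404 - 2(643) = 118.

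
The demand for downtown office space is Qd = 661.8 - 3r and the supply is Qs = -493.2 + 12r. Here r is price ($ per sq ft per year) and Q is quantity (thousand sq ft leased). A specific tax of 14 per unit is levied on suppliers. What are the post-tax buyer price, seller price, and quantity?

r_b = 88.2, r_s = 74.2, Q = 397.2

Suppliers keep r_s = r_b - 14 per unit, so supply in terms of the buyer price is Qs = -661.2 + 12r_b.
Market clearing requires 661.8 - 3r_b = -661.2 + 12r_b; hence 1323 = 15r_b and r_b = 88.2.
So r_s = 74.2 and the quantity traded is Q = 661.8 - 3(88.2) = 397.2.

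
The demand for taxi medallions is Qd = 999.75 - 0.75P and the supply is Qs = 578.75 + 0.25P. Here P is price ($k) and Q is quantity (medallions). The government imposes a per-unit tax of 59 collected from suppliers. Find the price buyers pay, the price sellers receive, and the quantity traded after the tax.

With a tax of 59 on suppliers, they supply based on the net price P_s = P_b - 59, so Qs = 564 + 0.25P_b.
Market clearing requires 999.75 - 0.75P_b = 564 + 0.25P_b; hence 435.75 = P_b and P_b = 435.75.
Then P_s = 435.75 - 59 = 376.75 and Q = 999.75 - 0.75(435.75) = 672.9375.

P_b = 435.75, P_s = 376.75, Q = 672.9375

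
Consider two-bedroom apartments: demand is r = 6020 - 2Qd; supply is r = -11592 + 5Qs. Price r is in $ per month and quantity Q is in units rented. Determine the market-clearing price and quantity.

Inverting to quantity form: Qd = 3010 - 0.5r and Qs = 2318.4 + 0.2r.
Set Qd = Qs: 3010 - 0.5r = 2318.4 + 0.2r, so 691.6 = 0.7r and r* = 988.
Then Q* = 3010 - 0.5(988) = 2516.

r* = 988, Q* = 2516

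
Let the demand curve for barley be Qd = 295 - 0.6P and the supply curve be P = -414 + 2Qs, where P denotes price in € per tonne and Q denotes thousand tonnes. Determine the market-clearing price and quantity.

P* = 80, Q* = 247

Inverting to quantity form: Qs = 207 + 0.5P.
The market clears where 295 - 0.6P = 207 + 0.5P. Rearranging, 1.1P = 88, hence P* = 80.
Then Q* = 295 - 0.6(80) = 247.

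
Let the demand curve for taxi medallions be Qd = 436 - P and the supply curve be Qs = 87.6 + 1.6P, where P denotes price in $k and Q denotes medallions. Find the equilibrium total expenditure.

The market clears where 436 - P = 87.6 + 1.6P. Rearranging, 2.6P = 348.4, hence P* = 134.
Substitute back: Q* = 436 - 134 = 302.
Total expenditure = P* × Q* = 134 × 302 = 40468.

Total expenditure = 40468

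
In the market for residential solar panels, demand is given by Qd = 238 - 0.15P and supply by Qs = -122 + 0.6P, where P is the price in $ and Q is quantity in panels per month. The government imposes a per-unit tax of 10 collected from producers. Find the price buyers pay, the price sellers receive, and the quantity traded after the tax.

P_b = 488, P_s = 478, Q = 164.8

The tax drives a wedge P_b - P_s = 10. Substituting P_s = P_b - 10 into supply: Qs = -128 + 0.6P_b.
Market clearing requires 238 - 0.15P_b = -128 + 0.6P_b; hence 366 = 0.75P_b and P_b = 488.
So P_s = 478 and the quantity traded is Q = 238 - 0.15(488) = 164.8.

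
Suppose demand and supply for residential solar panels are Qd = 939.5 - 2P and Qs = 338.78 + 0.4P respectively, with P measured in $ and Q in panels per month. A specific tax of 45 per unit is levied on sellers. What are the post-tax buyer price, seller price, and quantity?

P_b = 257.8, P_s = 212.8, Q = 423.9

Sellers keep P_s = P_b - 45 per unit, so supply in terms of the buyer price is Qs = 320.78 + 0.4P_b.
Set Qd = Qs: 939.5 - 2P_b = 320.78 + 0.4P_b, so 618.72 = 2.4P_b and P_b = 257.8.
So P_s = 212.8 and the quantity traded is Q = 939.5 - 2(257.8) = 423.9.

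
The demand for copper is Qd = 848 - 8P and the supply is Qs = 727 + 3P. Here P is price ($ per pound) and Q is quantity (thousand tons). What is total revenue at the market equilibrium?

Equating demand and supply, 848 - 8P = 727 + 3P gives 11P = 121, so P* = 11.
From the demand curve, Q* = 848 - 8(11) = 760.
Total revenue = P* × Q* = 11 × 760 = 8360.

Total revenue = 8360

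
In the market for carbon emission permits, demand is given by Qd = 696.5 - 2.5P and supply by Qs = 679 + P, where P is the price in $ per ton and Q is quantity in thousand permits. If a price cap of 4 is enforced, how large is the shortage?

Evaluating both curves at the ceiling price 4 gives Qd = 686.5, Qs = 683.
Shortage = Qd - Qs = 686.5 - 683 = 3.5.

Shortage = 3.5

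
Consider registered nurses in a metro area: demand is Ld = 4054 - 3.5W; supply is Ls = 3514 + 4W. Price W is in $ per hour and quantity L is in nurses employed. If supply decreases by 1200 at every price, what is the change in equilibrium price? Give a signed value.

ΔW = 160

At equilibrium Ld = Ls, so 4054 - 3.5W = 3514 + 4W; collecting terms, 540 = 7.5W and W* = 72.
From the demand curve, L* = 4054 - 3.5(72) = 3802.
After the shift, supply is Ls = 2314 + 4W.
Re-solving, 7.5W = 1740 gives W = 232 and L = 3242.
ΔW = 232 - 72 = 160.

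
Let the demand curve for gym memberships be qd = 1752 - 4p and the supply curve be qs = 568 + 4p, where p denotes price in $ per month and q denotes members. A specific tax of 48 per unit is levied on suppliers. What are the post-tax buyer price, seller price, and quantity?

p_b = 172, p_s = 124, q = 1064

The tax drives a wedge p_b - p_s = 48. Substituting p_s = p_b - 48 into supply: qs = 376 + 4p_b.
Set qd = qs: 1752 - 4p_b = 376 + 4p_b, so 1376 = 8p_b and p_b = 172.
So p_s = 124 and the quantity traded is q = 1752 - 4(172) = 1064.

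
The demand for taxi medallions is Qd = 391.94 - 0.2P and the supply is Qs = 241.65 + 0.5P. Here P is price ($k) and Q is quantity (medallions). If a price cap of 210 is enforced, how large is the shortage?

With P fixed at 210, quantity demanded is 349.94 and quantity supplied is 346.65.
Shortage = Qd - Qs = 349.94 - 346.65 = 3.29.

Shortage = 3.29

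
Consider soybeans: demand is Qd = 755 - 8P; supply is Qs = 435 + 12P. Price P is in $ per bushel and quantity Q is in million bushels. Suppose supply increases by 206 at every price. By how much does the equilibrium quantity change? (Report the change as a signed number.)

Equating demand and supply, 755 - 8P = 435 + 12P gives 20P = 320, so P* = 16.
From the demand curve, Q* = 755 - 8(16) = 627.
After the shift, supply is Qs = 641 + 12P.
The new intersection has 114 = 20P, i.e. P = 5.7, Q = 709.4.
ΔQ = 709.4 - 627 = 82.4.

ΔQ = 82.4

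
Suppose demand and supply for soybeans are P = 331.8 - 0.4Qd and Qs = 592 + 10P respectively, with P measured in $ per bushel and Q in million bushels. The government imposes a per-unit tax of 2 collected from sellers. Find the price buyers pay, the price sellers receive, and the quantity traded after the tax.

Inverting to quantity form: Qd = 829.5 - 2.5P.
The tax drives a wedge P_b - P_s = 2. Substituting P_s = P_b - 2 into supply: Qs = 572 + 10P_b.
Set Qd = Qs: 829.5 - 2.5P_b = 572 + 10P_b, so 257.5 = 12.5P_b and P_b = 20.6.
Then P_s = 20.6 - 2 = 18.6 and Q = 829.5 - 2.5(20.6) = 778.

P_b = 20.6, P_s = 18.6, Q = 778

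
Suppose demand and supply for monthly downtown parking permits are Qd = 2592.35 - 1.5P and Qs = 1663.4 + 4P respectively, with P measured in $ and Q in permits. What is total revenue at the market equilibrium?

Equating demand and supply, 2592.35 - 1.5P = 1663.4 + 4P gives 5.5P = 928.95, so P* = 168.9.
Substitute back: Q* = 2592.35 - 1.5(168.9) = 2339.
Total revenue = P* × Q* = 168.9 × 2339 = 395057.1.

Total revenue = 395057.1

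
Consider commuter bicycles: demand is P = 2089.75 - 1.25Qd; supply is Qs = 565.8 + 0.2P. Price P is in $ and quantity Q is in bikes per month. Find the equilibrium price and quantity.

Rewriting in direct form: Qd = 1671.8 - 0.8P.
At equilibrium Qd = Qs, so 1671.8 - 0.8P = 565.8 + 0.2P; collecting terms, 1106 = P and P* = 1106.
From the demand curve, Q* = 1671.8 - 0.8(1106) = 787.

P* = 1106, Q* = 787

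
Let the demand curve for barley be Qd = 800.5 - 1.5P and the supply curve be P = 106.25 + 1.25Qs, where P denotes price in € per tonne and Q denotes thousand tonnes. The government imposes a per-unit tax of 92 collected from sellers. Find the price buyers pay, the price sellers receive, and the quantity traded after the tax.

P_b = 417, P_s = 325, Q = 175

Solving each curve for Q: Qs = -85 + 0.8P.
Sellers keep P_s = P_b - 92 per unit, so supply in terms of the buyer price is Qs = -158.6 + 0.8P_b.
Set Qd = Qs: 800.5 - 1.5P_b = -158.6 + 0.8P_b, so 959.1 = 2.3P_b and P_b = 417.
Then P_s = 417 - 92 = 325 and Q = 800.5 - 1.5(417) = 175.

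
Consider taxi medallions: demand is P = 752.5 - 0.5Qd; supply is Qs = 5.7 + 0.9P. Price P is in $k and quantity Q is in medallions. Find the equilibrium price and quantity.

P* = 517, Q* = 471

Solving each curve for Q: Qd = 1505 - 2P.
The market clears where 1505 - 2P = 5.7 + 0.9P. Rearranging, 2.9P = 1499.3, hence P* = 517.
From the demand curve, Q* = 1505 - 2(517) = 471.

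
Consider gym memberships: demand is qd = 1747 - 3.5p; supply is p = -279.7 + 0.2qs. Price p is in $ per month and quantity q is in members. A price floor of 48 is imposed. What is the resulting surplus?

In direct form, qs = 1398.5 + 5p.
With p fixed at 48, quantity demanded is 1579 and quantity supplied is 1638.5.
Surplus = qs - qd = 1638.5 - 1579 = 59.5.

Surplus = 59.5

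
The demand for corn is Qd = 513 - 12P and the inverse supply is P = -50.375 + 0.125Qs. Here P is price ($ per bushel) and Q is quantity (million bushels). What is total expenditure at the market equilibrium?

Total expenditure = 2458.5

Rewriting in direct form: Qs = 403 + 8P.
The market clears where 513 - 12P = 403 + 8P. Rearranging, 20P = 110, hence P* = 5.5.
Then Q* = 513 - 12(5.5) = 447.
Total expenditure = P* × Q* = 5.5 × 447 = 2458.5.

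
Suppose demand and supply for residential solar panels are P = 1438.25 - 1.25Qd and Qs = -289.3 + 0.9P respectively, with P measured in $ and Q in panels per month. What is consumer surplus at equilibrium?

Consumer surplus = 139830.625

Rewriting in direct form: Qd = 1150.6 - 0.8P.
At equilibrium Qd = Qs, so 1150.6 - 0.8P = -289.3 + 0.9P; collecting terms, 1439.9 = 1.7P and P* = 847.
Substitute back: Q* = 1150.6 - 0.8(847) = 473.
Demand choke price (Qd = 0): P = 1150.6/0.8 = 1438.25. Consumer surplus = ½ × (1438.25 - 847) × 473 = 139830.625.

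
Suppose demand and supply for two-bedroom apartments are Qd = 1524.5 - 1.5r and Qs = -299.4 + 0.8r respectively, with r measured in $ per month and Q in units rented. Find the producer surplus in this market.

Set Qd = Qs: 1524.5 - 1.5r = -299.4 + 0.8r, so 1823.9 = 2.3r and r* = 793.
From the demand curve, Q* = 1524.5 - 1.5(793) = 335.
Supply choke price (Qs = 0): r = 374.25. Producer surplus = ½ × (793 - 374.25) × 335 = 70140.625.

Producer surplus = 70140.625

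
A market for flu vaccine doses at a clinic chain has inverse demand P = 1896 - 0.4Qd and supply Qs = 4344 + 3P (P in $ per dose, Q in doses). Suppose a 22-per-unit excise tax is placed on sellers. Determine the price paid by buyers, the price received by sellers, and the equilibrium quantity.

In direct form, Qd = 4740 - 2.5P.
Sellers keep P_s = P_b - 22 per unit, so supply in terms of the buyer price is Qs = 4278 + 3P_b.
Set Qd = Qs: 4740 - 2.5P_b = 4278 + 3P_b, so 462 = 5.5P_b and P_b = 84.
So P_s = 62 and the quantity traded is Q = 4740 - 2.5(84) = 4530.

P_b = 84, P_s = 62, Q = 4530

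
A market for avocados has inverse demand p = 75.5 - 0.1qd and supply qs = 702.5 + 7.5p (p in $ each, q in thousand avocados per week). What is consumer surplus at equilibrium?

Consumer surplus = 26281.25

In direct form, qd = 755 - 10p.
Equating demand and supply, 755 - 10p = 702.5 + 7.5p gives 17.5p = 52.5, so p* = 3.
Plugging p* into demand: q* = 755 - 10(3) = 725.
Demand choke price (qd = 0): p = 755/10 = 75.5. Consumer surplus = ½ × (75.5 - 3) × 725 = 26281.25.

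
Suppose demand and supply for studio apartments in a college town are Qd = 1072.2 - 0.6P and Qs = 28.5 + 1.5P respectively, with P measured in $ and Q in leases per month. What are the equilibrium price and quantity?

At equilibrium Qd = Qs, so 1072.2 - 0.6P = 28.5 + 1.5P; collecting terms, 1043.7 = 2.1P and P* = 497.
Plugging P* into demand: Q* = 1072.2 - 0.6(497) = 774.

P* = 497, Q* = 774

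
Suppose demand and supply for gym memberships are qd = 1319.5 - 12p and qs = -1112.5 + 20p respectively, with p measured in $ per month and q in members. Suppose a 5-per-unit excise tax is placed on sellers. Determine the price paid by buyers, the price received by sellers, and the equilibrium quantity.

p_b = 79.125, p_s = 74.125, q = 370

With a tax of 5 on sellers, they supply based on the net price p_s = p_b - 5, so qs = -1212.5 + 20p_b.
Set qd = qs: 1319.5 - 12p_b = -1212.5 + 20p_b, so 2532 = 32p_b and p_b = 79.125.
Then p_s = 79.125 - 5 = 74.125 and q = 1319.5 - 12(79.125) = 370.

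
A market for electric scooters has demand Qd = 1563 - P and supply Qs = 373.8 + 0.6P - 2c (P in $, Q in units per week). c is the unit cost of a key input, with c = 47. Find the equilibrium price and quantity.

P* = 802, Q* = 761

With c = 47, supply is Qs = 279.8 + 0.6P.
Set Qd = Qs: 1563 - P = 279.8 + 0.6P, so 1283.2 = 1.6P and P* = 802.
From the demand curve, Q* = 1563 - 802 = 761.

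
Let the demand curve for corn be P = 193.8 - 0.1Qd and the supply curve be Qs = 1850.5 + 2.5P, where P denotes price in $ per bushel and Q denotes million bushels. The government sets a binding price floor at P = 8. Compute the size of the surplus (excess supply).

Solving each curve for Q: Qd = 1938 - 10P.
At P = 8: Qd = 1858 and Qs = 1870.5.
Surplus = Qs - Qd = 1870.5 - 1858 = 12.5.

Surplus = 12.5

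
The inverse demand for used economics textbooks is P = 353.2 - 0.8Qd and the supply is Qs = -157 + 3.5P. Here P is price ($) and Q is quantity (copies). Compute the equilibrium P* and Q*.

In direct form, Qd = 441.5 - 1.25P.
Equating demand and supply, 441.5 - 1.25P = -157 + 3.5P gives 4.75P = 598.5, so P* = 126.
Then Q* = 441.5 - 1.25(126) = 284.

P* = 126, Q* = 284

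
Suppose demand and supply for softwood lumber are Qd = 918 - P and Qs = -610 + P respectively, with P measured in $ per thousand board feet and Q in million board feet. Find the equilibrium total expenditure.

Total expenditure = 117656

Set Qd = Qs: 918 - P = -610 + P, so 1528 = 2P and P* = 764.
Plugging P* into demand: Q* = 918 - 764 = 154.
Total expenditure = P* × Q* = 764 × 154 = 117656.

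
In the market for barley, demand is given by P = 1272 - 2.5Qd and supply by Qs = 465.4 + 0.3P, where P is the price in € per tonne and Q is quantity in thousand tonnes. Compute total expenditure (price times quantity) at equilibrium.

In direct form, Qd = 508.8 - 0.4P.
At equilibrium Qd = Qs, so 508.8 - 0.4P = 465.4 + 0.3P; collecting terms, 43.4 = 0.7P and P* = 62.
Substitute back: Q* = 508.8 - 0.4(62) = 484.
Total expenditure = P* × Q* = 62 × 484 = 30008.

Total expenditure = 30008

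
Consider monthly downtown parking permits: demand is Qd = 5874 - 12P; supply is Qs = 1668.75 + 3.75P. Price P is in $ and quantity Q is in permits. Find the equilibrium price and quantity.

P* = 267, Q* = 2670

The market clears where 5874 - 12P = 1668.75 + 3.75P. Rearranging, 15.75P = 4205.25, hence P* = 267.
Substitute back: Q* = 5874 - 12(267) = 2670.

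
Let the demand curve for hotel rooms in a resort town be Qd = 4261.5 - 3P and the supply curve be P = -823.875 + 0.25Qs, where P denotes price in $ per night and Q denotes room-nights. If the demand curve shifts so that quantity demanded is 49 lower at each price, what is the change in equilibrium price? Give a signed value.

Rewriting in direct form: Qs = 3295.5 + 4P.
Set Qd = Qs: 4261.5 - 3P = 3295.5 + 4P, so 966 = 7P and P* = 138.
Plugging P* into demand: Q* = 4261.5 - 3(138) = 3847.5.
After the shift, demand is Qd = 4212.5 - 3P.
The new intersection has 917 = 7P, i.e. P = 131, Q = 3819.5.
ΔP = 131 - 138 = -7.

ΔP = -7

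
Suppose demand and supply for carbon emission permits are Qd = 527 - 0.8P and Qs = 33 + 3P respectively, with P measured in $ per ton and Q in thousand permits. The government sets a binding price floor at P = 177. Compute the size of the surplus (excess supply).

With P fixed at 177, quantity demanded is 385.4 and quantity supplied is 564.
Surplus = Qs - Qd = 564 - 385.4 = 178.6.

Surplus = 178.6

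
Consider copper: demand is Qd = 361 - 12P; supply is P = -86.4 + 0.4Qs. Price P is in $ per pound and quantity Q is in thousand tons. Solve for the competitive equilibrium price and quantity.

In direct form, Qs = 216 + 2.5P.
At equilibrium Qd = Qs, so 361 - 12P = 216 + 2.5P; collecting terms, 145 = 14.5P and P* = 10.
From the demand curve, Q* = 361 - 12(10) = 241.

P* = 10, Q* = 241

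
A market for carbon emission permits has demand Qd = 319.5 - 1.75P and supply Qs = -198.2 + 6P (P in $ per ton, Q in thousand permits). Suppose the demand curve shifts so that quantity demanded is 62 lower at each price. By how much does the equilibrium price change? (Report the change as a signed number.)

Set Qd = Qs: 319.5 - 1.75P = -198.2 + 6P, so 517.7 = 7.75P and P* = 66.8.
From the demand curve, Q* = 319.5 - 1.75(66.8) = 202.6.
After the shift, demand is Qd = 257.5 - 1.75P.
New equilibrium: 455.7 = 7.75P, so P = 58.8 and Q = 154.6.
ΔP = 58.8 - 66.8 = -8.

ΔP = -8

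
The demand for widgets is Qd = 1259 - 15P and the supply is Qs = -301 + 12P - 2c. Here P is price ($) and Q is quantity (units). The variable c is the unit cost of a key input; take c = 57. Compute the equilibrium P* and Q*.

With c = 57, supply is Qs = -415 + 12P.
The market clears where 1259 - 15P = -415 + 12P. Rearranging, 27P = 1674, hence P* = 62.
From the demand curve, Q* = 1259 - 15(62) = 329.

P* = 62, Q* = 329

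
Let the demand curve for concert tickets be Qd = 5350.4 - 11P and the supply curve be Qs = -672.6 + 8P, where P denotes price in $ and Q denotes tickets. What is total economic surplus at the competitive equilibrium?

Total surplus = 374846.2025

Equating demand and supply, 5350.4 - 11P = -672.6 + 8P gives 19P = 6023, so P* = 317.
From the demand curve, Q* = 5350.4 - 11(317) = 1863.4.
Demand choke price = 486.4; supply choke price = 84.075. CS = ½(486.4 - 317)(1863.4) = 157829.98; PS = ½(317 - 84.075)(1863.4) = 217016.2225. Total surplus = 374846.2025.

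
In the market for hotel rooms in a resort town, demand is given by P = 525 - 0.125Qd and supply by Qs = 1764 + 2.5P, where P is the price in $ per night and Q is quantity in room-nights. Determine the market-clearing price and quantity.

P* = 232, Q* = 2344

Rewriting in direct form: Qd = 4200 - 8P.
At equilibrium Qd = Qs, so 4200 - 8P = 1764 + 2.5P; collecting terms, 2436 = 10.5P and P* = 232.
Substitute back: Q* = 4200 - 8(232) = 2344.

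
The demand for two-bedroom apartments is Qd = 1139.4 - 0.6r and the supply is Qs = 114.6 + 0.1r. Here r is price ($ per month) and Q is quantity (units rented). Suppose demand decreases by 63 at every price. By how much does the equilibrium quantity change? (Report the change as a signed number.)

ΔQ = -9

Equating demand and supply, 1139.4 - 0.6r = 114.6 + 0.1r gives 0.7r = 1024.8, so r* = 1464.
From the demand curve, Q* = 1139.4 - 0.6(1464) = 261.
After the shift, demand is Qd = 1076.4 - 0.6r.
New equilibrium: 961.8 = 0.7r, so r = 1374 and Q = 252.
ΔQ = 252 - 261 = -9.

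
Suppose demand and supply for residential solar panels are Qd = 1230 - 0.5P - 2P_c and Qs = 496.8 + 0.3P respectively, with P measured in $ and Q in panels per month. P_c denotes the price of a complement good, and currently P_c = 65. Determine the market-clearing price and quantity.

P* = 754, Q* = 723

With P_c = 65, demand is Qd = 1100 - 0.5P.
At equilibrium Qd = Qs, so 1100 - 0.5P = 496.8 + 0.3P; collecting terms, 603.2 = 0.8P and P* = 754.
Plugging P* into demand: Q* = 1100 - 0.5(754) = 723.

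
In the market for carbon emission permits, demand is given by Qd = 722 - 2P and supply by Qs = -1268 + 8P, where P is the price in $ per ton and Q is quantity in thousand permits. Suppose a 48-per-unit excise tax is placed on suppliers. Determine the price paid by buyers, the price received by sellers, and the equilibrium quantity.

P_b = 237.4, P_s = 189.4, Q = 247.2

The tax drives a wedge P_b - P_s = 48. Substituting P_s = P_b - 48 into supply: Qs = -1652 + 8P_b.
Set Qd = Qs: 722 - 2P_b = -1652 + 8P_b, so 2374 = 10P_b and P_b = 237.4.
Then P_s = 237.4 - 48 = 189.4 and Q = 722 - 2(237.4) = 247.2.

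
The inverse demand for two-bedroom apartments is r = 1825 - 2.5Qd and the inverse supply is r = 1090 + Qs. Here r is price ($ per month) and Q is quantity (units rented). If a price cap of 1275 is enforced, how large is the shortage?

Shortage = 35

Rewriting in direct form: Qd = 730 - 0.4r and Qs = -1090 + r.
At r = 1275: Qd = 220 and Qs = 185.
Shortage = Qd - Qs = 220 - 185 = 35.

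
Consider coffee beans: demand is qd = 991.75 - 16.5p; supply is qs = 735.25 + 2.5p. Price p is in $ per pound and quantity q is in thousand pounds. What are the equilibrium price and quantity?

p* = 13.5, q* = 769

The market clears where 991.75 - 16.5p = 735.25 + 2.5p. Rearranging, 19p = 256.5, hence p* = 13.5.
From the demand curve, q* = 991.75 - 16.5(13.5) = 769.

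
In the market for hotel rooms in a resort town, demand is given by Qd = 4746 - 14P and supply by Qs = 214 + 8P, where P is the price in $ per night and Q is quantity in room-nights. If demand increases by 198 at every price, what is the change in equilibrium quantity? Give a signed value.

ΔQ = 72

Equating demand and supply, 4746 - 14P = 214 + 8P gives 22P = 4532, so P* = 206.
Plugging P* into demand: Q* = 4746 - 14(206) = 1862.
After the shift, demand is Qd = 4944 - 14P.
Re-solving, 22P = 4730 gives P = 215 and Q = 1934.
ΔQ = 1934 - 1862 = 72.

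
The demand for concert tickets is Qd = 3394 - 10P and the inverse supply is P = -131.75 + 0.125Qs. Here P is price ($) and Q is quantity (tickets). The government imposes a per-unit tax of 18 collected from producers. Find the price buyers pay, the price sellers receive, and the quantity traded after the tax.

Inverting to quantity form: Qs = 1054 + 8P.
The tax drives a wedge P_b - P_s = 18. Substituting P_s = P_b - 18 into supply: Qs = 910 + 8P_b.
Market clearing requires 3394 - 10P_b = 910 + 8P_b; hence 2484 = 18P_b and P_b = 138.
So P_s = 120 and the quantity traded is Q = 3394 - 10(138) = 2014.

P_b = 138, P_s = 120, Q = 2014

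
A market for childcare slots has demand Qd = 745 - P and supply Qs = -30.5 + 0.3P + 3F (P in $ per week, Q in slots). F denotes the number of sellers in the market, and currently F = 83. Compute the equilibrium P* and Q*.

P* = 405, Q* = 340

With F = 83, supply is Qs = 218.5 + 0.3P.
At equilibrium Qd = Qs, so 745 - P = 218.5 + 0.3P; collecting terms, 526.5 = 1.3P and P* = 405.
Then Q* = 745 - 405 = 340.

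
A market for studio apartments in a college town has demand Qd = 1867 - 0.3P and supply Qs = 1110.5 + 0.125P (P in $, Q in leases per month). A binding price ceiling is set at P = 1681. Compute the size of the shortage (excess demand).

Shortage = 42.075

With P fixed at 1681, quantity demanded is 1362.7 and quantity supplied is 1320.625.
Shortage = Qd - Qs = 1362.7 - 1320.625 = 42.075.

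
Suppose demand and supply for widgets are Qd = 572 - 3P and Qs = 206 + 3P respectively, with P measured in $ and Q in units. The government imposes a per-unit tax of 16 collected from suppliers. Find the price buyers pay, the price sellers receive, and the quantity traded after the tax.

P_b = 69, P_s = 53, Q = 365

Suppliers keep P_s = P_b - 16 per unit, so supply in terms of the buyer price is Qs = 158 + 3P_b.
Set Qd = Qs: 572 - 3P_b = 158 + 3P_b, so 414 = 6P_b and P_b = 69.
Then P_s = 69 - 16 = 53 and Q = 572 - 3(69) = 365.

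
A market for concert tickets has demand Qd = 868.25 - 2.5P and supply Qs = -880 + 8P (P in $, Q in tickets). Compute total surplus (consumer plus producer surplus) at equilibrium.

Total surplus = 53629.8

Set Qd = Qs: 868.25 - 2.5P = -880 + 8P, so 1748.25 = 10.5P and P* = 166.5.
Then Q* = 868.25 - 2.5(166.5) = 452.
Demand choke price = 347.3; supply choke price = 110. CS = ½(347.3 - 166.5)(452) = 40860.8; PS = ½(166.5 - 110)(452) = 12769. Total surplus = 53629.8.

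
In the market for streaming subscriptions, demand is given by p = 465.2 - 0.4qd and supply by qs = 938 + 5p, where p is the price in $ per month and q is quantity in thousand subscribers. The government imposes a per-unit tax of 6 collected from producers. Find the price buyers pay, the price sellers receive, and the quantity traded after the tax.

p_b = 34, p_s = 28, q = 1078

Rewriting in direct form: qd = 1163 - 2.5p.
Producers keep p_s = p_b - 6 per unit, so supply in terms of the buyer price is qs = 908 + 5p_b.
Equate demand and the shifted supply: 1163 - 2.5p_b = 908 + 5p_b, giving 7.5p_b = 255, so p_b = 34.
Then p_s = 34 - 6 = 28 and q = 1163 - 2.5(34) = 1078.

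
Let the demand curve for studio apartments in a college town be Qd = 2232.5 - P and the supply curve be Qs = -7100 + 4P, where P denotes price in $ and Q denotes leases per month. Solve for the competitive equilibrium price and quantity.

At equilibrium Qd = Qs, so 2232.5 - P = -7100 + 4P; collecting terms, 9332.5 = 5P and P* = 1866.5.
Substitute back: Q* = 2232.5 - 1866.5 = 366.

P* = 1866.5, Q* = 366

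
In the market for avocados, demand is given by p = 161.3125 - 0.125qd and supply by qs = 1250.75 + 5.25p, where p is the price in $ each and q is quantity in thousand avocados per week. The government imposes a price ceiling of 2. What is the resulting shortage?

Rewriting in direct form: qd = 1290.5 - 8p.
With p fixed at 2, quantity demanded is 1274.5 and quantity supplied is 1261.25.
Shortage = qd - qs = 1274.5 - 1261.25 = 13.25.

Shortage = 13.25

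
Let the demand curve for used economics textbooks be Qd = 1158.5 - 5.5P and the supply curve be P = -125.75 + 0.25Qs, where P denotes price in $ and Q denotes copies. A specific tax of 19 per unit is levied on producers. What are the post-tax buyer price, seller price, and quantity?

P_b = 77, P_s = 58, Q = 735

Inverting to quantity form: Qs = 503 + 4P.
With a tax of 19 on producers, they supply based on the net price P_s = P_b - 19, so Qs = 427 + 4P_b.
Equate demand and the shifted supply: 1158.5 - 5.5P_b = 427 + 4P_b, giving 9.5P_b = 731.5, so P_b = 77.
Then P_s = 77 - 19 = 58 and Q = 1158.5 - 5.5(77) = 735.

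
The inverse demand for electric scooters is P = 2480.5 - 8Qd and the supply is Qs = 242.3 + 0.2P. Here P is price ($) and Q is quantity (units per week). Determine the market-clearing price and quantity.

P* = 208.5, Q* = 284

Rewriting in direct form: Qd = 310.0625 - 0.125P.
Set Qd = Qs: 310.0625 - 0.125P = 242.3 + 0.2P, so 67.7625 = 0.325P and P* = 208.5.
Then Q* = 310.0625 - 0.125(208.5) = 284.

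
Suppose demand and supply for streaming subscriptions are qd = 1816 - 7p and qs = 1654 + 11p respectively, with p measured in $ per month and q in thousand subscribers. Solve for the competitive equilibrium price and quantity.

p* = 9, q* = 1753

Set qd = qs: 1816 - 7p = 1654 + 11p, so 162 = 18p and p* = 9.
Plugging p* into demand: q* = 1816 - 7(9) = 1753.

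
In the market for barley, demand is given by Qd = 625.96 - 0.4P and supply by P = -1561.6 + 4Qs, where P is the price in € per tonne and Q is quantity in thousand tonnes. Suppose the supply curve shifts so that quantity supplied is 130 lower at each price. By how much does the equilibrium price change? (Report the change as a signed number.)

ΔP = 200

Inverting to quantity form: Qs = 390.4 + 0.25P.
The market clears where 625.96 - 0.4P = 390.4 + 0.25P. Rearranging, 0.65P = 235.56, hence P* = 362.4.
From the demand curve, Q* = 625.96 - 0.4(362.4) = 481.
After the shift, supply is Qs = 260.4 + 0.25P.
Re-solving, 0.65P = 365.56 gives P = 562.4 and Q = 401.
ΔP = 562.4 - 362.4 = 200.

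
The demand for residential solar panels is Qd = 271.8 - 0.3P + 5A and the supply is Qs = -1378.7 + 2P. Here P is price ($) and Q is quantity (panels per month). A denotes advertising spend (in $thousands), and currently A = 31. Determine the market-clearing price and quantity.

P* = 785, Q* = 191.3

With A = 31, demand is Qd = 426.8 - 0.3P.
At equilibrium Qd = Qs, so 426.8 - 0.3P = -1378.7 + 2P; collecting terms, 1805.5 = 2.3P and P* = 785.
From the demand curve, Q* = 426.8 - 0.3(785) = 191.3.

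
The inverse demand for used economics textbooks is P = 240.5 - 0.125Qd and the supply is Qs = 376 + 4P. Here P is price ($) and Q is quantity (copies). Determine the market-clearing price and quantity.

P* = 129, Q* = 892

In direct form, Qd = 1924 - 8P.
Equating demand and supply, 1924 - 8P = 376 + 4P gives 12P = 1548, so P* = 129.
From the demand curve, Q* = 1924 - 8(129) = 892.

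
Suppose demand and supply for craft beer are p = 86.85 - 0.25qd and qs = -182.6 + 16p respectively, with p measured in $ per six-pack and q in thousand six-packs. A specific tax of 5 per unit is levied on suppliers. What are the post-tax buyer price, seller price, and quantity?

p_b = 30.5, p_s = 25.5, q = 225.4

In direct form, qd = 347.4 - 4p.
Suppliers keep p_s = p_b - 5 per unit, so supply in terms of the buyer price is qs = -262.6 + 16p_b.
Equate demand and the shifted supply: 347.4 - 4p_b = -262.6 + 16p_b, giving 20p_b = 610, so p_b = 30.5.
So p_s = 25.5 and the quantity traded is q = 347.4 - 4(30.5) = 225.4.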